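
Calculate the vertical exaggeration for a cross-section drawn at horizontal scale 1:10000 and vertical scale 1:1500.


VE = horizontal_scale / vertical_scale = 10000 / 1500 ≈ 6.7

6.7x


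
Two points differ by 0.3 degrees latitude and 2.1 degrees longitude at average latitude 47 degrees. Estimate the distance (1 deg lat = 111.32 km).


dlat_km = 0.3 * 111.32 = 33.396
dlon_km = 2.1 * 111.32 * cos(47) ≈ 159.432
dist = sqrt(33.396^2 + 159.432^2) ≈ 162.9 km

162.9 km


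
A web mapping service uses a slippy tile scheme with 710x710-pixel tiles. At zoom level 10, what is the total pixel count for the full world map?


tiles per axis = 2^10 = 1024
total tiles = 1024^2 = 1048576
pixels per axis = 1024 * 710 = 727040
total pixels = 727040^2 = 528587161600

528587161600 pixels


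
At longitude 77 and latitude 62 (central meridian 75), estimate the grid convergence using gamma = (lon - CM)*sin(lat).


gamma = (77 - 75) * sin(62) = 2 * 0.882948 = 1.766 degrees

1.766 degrees


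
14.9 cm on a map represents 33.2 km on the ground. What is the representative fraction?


ground = 33.2 km = 3320000 cm; RF denominator = ground / map = 3320000 / 14.9 ≈ 222819; RF = 1:222819

1:222819


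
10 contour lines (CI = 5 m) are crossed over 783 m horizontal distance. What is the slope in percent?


elevation change = 10 * 5 = 50 m
slope = 50 / 783 * 100 = 6.4%

6.4%


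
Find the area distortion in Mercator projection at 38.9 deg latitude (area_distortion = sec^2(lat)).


area_distortion = 1/cos^2(38.9) = 1.651

1.651


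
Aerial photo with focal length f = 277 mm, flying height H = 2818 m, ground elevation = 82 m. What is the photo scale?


scale = f / (H - h) = 277 mm / 2736 m = 277 / 2736000 = 1:9877

1:9877


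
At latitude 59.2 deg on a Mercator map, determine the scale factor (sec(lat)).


SF = 1 / cos(59.2) = 1 / 0.512043 = 1.953

1.953


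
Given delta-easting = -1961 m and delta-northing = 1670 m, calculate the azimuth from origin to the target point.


az = atan2(-1961, 1670) = -49.6 deg
adjusted to 0-360: 310.4 degrees

310.4 degrees


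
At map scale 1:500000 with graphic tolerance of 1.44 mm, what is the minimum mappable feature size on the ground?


ground = 1.44 mm * 500000 / 1000 = 720.0 m

720.0 m


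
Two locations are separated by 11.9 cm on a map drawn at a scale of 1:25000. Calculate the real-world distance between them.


ground = 11.9 cm * 25000 / 100 = 2975.0 m = 2.975 km

2.975 km


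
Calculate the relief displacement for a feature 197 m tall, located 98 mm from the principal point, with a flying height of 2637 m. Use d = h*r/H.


d = h * r / H = 197 * 98 / 2637 = 7.32 mm

7.32 mm


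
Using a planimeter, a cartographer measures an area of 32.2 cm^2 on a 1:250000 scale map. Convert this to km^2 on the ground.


ground_area = 32.2 * (250000/100)^2 = 201250000.0 m^2 = 201.25 km^2

201.25 km^2


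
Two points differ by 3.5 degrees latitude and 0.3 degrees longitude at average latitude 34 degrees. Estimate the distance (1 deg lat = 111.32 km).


dlat_km = 3.5 * 111.32 = 389.62
dlon_km = 0.3 * 111.32 * cos(34) ≈ 27.687
dist = sqrt(389.62^2 + 27.687^2) ≈ 390.6 km

390.6 km


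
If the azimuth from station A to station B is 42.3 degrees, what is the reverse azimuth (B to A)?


back azimuth = (42.3 + 180) mod 360 = 222.3 degrees

222.3 degrees


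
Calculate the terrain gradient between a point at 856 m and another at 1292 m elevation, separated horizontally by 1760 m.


gradient = (1292 - 856) / 1760 = 436 / 1760 = 0.2477

0.2477


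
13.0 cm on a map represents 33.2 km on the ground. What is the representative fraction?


ground = 33.2 km = 3320000 cm; RF denominator = ground / map = 3320000 / 13.0 ≈ 255385; RF = 1:255385

1:255385


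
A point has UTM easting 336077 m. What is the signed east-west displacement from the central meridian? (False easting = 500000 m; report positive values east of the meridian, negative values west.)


displacement = 336077 - 500000 = -163923 m

-163923 m


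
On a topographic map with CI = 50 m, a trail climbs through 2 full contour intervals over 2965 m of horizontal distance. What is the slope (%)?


elevation change = 2 * 50 = 100 m
slope = 100 / 2965 * 100 = 3.4%

3.4%


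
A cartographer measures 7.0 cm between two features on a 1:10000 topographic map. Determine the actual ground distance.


ground = 7.0 cm * 10000 / 100 = 700.0 m

700.0 m


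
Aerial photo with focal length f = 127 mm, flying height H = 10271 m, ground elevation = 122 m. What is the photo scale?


scale = f / (H - h) = 127 mm / 10149 m = 127 / 10149000 = 1:79913

1:79913


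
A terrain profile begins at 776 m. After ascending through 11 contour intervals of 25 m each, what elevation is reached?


elevation = 776 + 11 * 25 = 1051 m

1051 m


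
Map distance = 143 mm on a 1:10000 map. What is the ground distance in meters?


ground = 143 mm * 10000 / 1000 = 1430.0 m

1430.0 m


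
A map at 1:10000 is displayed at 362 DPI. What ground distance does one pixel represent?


pixel_cm = 2.54 / 362 ≈ 0.007017 cm
ground = pixel_cm * 10000 / 100 = 2.54 * 10000 / (362 * 100) = 25400 / 36200 ≈ 0.7 m

0.7 m


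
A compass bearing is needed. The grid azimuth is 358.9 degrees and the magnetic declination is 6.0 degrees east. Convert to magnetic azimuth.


magnetic azimuth = grid azimuth - declination (east +ve)
mag_az = 358.9 - 6.0 = 352.9 degrees

352.9 degrees


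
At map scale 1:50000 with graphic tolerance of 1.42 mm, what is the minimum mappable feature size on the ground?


ground = 1.42 mm * 50000 / 1000 = 71.0 m

71.0 m


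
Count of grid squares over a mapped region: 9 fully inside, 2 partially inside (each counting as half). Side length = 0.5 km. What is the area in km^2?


effective squares = 9 + 2 * 0.5 = 10.0
area = 10.0 * 0.25 = 2.5 km^2

2.5 km^2


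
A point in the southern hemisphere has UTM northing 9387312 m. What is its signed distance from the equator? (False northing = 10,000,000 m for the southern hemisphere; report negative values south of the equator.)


For southern: actual = 9387312 - 10000000 = -612688 m

-612688 m


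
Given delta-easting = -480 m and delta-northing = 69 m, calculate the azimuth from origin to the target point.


az = atan2(-480, 69) = -81.8 deg
adjusted to 0-360: 278.2 degrees

278.2 degrees


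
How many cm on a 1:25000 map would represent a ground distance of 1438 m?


map_cm = 1438 * 100 / 25000 = 5.752 cm ≈ 5.75 cm

5.75 cm


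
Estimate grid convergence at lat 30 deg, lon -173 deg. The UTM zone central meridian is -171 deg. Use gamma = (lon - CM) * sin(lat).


gamma = (-173 - -171) * sin(30) = -2 * 0.5 = -1.0 degrees

-1.0 degrees


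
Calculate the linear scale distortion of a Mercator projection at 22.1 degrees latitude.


SF = 1 / cos(22.1) = 1 / 0.926529 = 1.079

1.079


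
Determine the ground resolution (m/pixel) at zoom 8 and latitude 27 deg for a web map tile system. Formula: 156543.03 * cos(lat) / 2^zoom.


res = 156543.03 * cos(27) / 2^8 = 156543.03 * 0.89100652 / 256 = 544.85 m/pixel

544.85 m/pixel


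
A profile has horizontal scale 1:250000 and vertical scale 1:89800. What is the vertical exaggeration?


VE = horizontal_scale / vertical_scale = 250000 / 89800 ≈ 2.8

2.8x


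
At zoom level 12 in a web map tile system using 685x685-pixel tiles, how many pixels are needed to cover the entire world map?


tiles per axis = 2^12 = 4096
total tiles = 4096^2 = 16777216
pixels per axis = 4096 * 685 = 2805760
total pixels = 2805760^2 = 7872289177600

7872289177600 pixels


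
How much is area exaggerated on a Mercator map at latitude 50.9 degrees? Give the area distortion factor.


area_distortion = 1/cos^2(50.9) = 2.514

2.514


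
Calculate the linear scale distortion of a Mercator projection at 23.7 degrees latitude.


SF = 1 / cos(23.7) = 1 / 0.915663 = 1.092

1.092


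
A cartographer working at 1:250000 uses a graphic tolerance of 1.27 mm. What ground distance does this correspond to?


ground = 1.27 mm * 250000 / 1000 = 317.5 m

317.5 m


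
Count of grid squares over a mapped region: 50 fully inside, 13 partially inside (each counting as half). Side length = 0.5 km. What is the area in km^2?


effective squares = 50 + 13 * 0.5 = 56.5
area = 56.5 * 0.25 = 14.125 km^2

14.125 km^2


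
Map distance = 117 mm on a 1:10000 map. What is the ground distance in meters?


ground = 117 mm * 10000 / 1000 = 1170.0 m

1170.0 m


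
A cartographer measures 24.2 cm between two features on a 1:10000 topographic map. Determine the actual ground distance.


ground = 24.2 cm * 10000 / 100 = 2420.0 m = 2.42 km

2.42 km


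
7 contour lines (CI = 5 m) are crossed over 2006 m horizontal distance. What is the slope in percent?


elevation change = 7 * 5 = 35 m
slope = 35 / 2006 * 100 = 1.7%

1.7%


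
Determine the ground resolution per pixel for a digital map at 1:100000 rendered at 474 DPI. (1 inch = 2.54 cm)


pixel_cm = 2.54 / 474 ≈ 0.005359 cm
ground = pixel_cm * 100000 / 100 = 2.54 * 100000 / (474 * 100) = 254000 / 47400 ≈ 5.36 m

5.36 m


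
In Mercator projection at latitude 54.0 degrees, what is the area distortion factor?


area_distortion = 1/cos^2(54.0) = 2.894

2.894


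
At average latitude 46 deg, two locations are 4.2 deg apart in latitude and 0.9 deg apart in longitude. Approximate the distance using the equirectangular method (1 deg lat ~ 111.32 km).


dlat_km = 4.2 * 111.32 = 467.544
dlon_km = 0.9 * 111.32 * cos(46) ≈ 69.596
dist = sqrt(467.544^2 + 69.596^2) ≈ 472.7 km

472.7 km


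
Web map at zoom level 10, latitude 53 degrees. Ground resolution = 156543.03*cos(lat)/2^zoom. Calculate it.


res = 156543.03 * cos(53) / 2^10 = 156543.03 * 0.60181502 / 1024 = 92.0 m/pixel

92.0 m/pixel


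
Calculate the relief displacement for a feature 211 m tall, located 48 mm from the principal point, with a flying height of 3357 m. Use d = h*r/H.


d = h * r / H = 211 * 48 / 3357 = 3.02 mm

3.02 mm


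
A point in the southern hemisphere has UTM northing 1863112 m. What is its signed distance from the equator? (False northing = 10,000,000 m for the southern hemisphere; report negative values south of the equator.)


For southern: actual = 1863112 - 10000000 = -8136888 m

-8136888 m


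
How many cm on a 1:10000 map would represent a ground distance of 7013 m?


map_cm = 7013 * 100 / 10000 = 70.13 cm

70.13 cm


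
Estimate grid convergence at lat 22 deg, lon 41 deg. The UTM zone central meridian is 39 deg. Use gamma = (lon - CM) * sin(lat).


gamma = (41 - 39) * sin(22) = 2 * 0.374607 = 0.749 degrees

0.749 degrees


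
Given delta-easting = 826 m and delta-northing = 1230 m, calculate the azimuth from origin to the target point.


az = atan2(826, 1230) = 33.9 deg
adjusted to 0-360: 33.9 degrees

33.9 degrees


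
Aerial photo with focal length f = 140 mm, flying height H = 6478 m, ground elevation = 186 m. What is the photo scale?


scale = f / (H - h) = 140 mm / 6292 m = 140 / 6292000 = 1:44943

1:44943


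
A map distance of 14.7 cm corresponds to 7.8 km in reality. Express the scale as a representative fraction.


ground = 7.8 km = 780000 cm; RF denominator = ground / map = 780000 / 14.7 ≈ 53061; RF = 1:53061

1:53061


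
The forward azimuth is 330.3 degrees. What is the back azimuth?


back azimuth = (330.3 + 180) mod 360 = 150.3 degrees

150.3 degrees


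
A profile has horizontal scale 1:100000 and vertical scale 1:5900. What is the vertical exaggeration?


VE = horizontal_scale / vertical_scale = 100000 / 5900 ≈ 16.9

16.9x


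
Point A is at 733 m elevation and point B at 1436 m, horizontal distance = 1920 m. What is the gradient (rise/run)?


gradient = (1436 - 733) / 1920 = 703 / 1920 = 0.3661

0.3661


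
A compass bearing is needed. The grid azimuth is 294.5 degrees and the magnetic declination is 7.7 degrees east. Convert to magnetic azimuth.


magnetic azimuth = grid azimuth - declination (east +ve)
mag_az = 294.5 - 7.7 = 286.8 degrees

286.8 degrees


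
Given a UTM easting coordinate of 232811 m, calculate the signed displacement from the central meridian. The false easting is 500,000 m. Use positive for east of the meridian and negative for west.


displacement = 232811 - 500000 = -267189 m

-267189 m


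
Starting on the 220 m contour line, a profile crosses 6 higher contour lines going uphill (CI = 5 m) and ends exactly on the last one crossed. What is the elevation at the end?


elevation = 220 + 6 * 5 = 250 m

250 m


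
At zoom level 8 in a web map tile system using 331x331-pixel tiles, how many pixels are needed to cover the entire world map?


tiles per axis = 2^8 = 256
total tiles = 256^2 = 65536
pixels per axis = 256 * 331 = 84736
total pixels = 84736^2 = 7180189696

7180189696 pixels


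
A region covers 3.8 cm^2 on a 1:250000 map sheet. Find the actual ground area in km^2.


ground_area = 3.8 * (250000/100)^2 = 23750000.0 m^2 = 23.75 km^2

23.75 km^2


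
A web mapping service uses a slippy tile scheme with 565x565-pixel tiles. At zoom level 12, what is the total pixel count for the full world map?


tiles per axis = 2^12 = 4096
total tiles = 4096^2 = 16777216
pixels per axis = 4096 * 565 = 2314240
total pixels = 2314240^2 = 5355706777600

5355706777600 pixels


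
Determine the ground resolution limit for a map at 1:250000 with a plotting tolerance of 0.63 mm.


ground = 0.63 mm * 250000 / 1000 = 157.5 m

157.5 m


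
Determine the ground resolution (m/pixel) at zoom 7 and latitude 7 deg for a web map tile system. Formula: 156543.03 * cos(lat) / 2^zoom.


res = 156543.03 * cos(7) / 2^7 = 156543.03 * 0.99254615 / 128 = 1213.88 m/pixel

1213.88 m/pixel


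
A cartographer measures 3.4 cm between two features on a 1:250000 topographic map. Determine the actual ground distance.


ground = 3.4 cm * 250000 / 100 = 8500.0 m = 8.5 km

8.5 km


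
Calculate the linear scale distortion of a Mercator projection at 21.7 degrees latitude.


SF = 1 / cos(21.7) = 1 / 0.929133 = 1.076

1.076


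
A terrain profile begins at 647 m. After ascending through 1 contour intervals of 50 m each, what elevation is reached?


elevation = 647 + 1 * 50 = 697 m

697 m


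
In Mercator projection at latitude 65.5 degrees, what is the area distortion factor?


area_distortion = 1/cos^2(65.5) = 5.815

5.815


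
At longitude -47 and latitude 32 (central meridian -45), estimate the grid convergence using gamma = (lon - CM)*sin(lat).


gamma = (-47 - -45) * sin(32) = -2 * 0.529919 = -1.06 degrees

-1.06 degrees


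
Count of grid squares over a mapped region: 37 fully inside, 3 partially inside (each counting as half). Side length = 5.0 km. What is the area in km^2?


effective squares = 37 + 3 * 0.5 = 38.5
area = 38.5 * 25.0 = 962.5 km^2

962.5 km^2


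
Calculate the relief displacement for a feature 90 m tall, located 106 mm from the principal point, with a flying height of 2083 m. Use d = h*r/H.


d = h * r / H = 90 * 106 / 2083 = 4.58 mm

4.58 mm


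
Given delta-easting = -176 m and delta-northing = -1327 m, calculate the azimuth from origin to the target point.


az = atan2(-176, -1327) = -172.4 deg
adjusted to 0-360: 187.6 degrees

187.6 degrees


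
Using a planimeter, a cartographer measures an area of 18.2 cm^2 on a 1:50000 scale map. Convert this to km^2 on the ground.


ground_area = 18.2 * (50000/100)^2 = 4550000.0 m^2 = 4.55 km^2

4.55 km^2


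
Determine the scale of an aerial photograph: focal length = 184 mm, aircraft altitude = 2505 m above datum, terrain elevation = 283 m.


scale = f / (H - h) = 184 mm / 2222 m = 184 / 2222000 = 1:12076

1:12076


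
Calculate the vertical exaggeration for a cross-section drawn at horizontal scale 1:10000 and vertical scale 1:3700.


VE = horizontal_scale / vertical_scale = 10000 / 3700 ≈ 2.7

2.7x


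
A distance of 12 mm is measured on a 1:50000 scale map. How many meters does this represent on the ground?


ground = 12 mm * 50000 / 1000 = 600.0 m

600.0 m


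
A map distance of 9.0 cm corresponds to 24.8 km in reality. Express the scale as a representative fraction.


ground = 24.8 km = 2480000 cm; RF denominator = ground / map = 2480000 / 9.0 ≈ 275556; RF = 1:275556

1:275556


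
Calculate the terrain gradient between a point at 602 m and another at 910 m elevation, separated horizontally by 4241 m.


gradient = (910 - 602) / 4241 = 308 / 4241 = 0.0726

0.0726


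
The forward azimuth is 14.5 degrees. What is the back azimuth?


back azimuth = (14.5 + 180) mod 360 = 194.5 degrees

194.5 degrees


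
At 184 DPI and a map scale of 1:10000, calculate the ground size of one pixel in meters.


pixel_cm = 2.54 / 184 ≈ 0.013804 cm
ground = pixel_cm * 10000 / 100 = 2.54 * 10000 / (184 * 100) = 25400 / 18400 ≈ 1.38 m

1.38 m


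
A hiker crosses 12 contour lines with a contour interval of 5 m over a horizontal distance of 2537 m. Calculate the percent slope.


elevation change = 12 * 5 = 60 m
slope = 60 / 2537 * 100 = 2.4%

2.4%


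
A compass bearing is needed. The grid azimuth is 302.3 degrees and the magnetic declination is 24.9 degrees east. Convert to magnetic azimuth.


magnetic azimuth = grid azimuth - declination (east +ve)
mag_az = 302.3 - 24.9 = 277.4 degrees

277.4 degrees


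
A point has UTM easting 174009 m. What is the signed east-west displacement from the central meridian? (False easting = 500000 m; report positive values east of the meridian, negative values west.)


displacement = 174009 - 500000 = -325991 m

-325991 m


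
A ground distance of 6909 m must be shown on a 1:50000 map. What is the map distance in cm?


map_cm = 6909 * 100 / 50000 = 13.818 cm ≈ 13.82 cm

13.82 cm


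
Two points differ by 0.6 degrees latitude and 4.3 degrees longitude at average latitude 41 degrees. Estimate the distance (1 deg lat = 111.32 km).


dlat_km = 0.6 * 111.32 = 66.792
dlon_km = 4.3 * 111.32 * cos(41) ≈ 361.261
dist = sqrt(66.792^2 + 361.261^2) ≈ 367.4 km

367.4 km


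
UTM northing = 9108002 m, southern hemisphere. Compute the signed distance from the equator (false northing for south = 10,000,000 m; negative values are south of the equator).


For southern: actual = 9108002 - 10000000 = -891998 m

-891998 m


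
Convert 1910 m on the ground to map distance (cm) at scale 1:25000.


map_cm = 1910 * 100 / 25000 = 7.64 cm

7.64 cm


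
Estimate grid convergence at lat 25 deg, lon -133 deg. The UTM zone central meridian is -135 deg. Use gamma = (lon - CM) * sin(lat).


gamma = (-133 - -135) * sin(25) = 2 * 0.422618 = 0.845 degrees

0.845 degrees


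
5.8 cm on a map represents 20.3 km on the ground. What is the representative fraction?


ground = 20.3 km = 2030000 cm; RF denominator = ground / map = 2030000 / 5.8 = 350000; RF = 1:350000

1:350000


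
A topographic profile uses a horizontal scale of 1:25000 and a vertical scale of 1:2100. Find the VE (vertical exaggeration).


VE = horizontal_scale / vertical_scale = 25000 / 2100 ≈ 11.9

11.9x


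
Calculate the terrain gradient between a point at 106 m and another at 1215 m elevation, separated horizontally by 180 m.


gradient = (1215 - 106) / 180 = 1109 / 180 = 6.1611

6.1611


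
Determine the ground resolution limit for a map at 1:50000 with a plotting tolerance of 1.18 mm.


ground = 1.18 mm * 50000 / 1000 = 59.0 m

59.0 m


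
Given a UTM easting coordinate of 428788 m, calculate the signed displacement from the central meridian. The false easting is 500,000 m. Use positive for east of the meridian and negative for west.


displacement = 428788 - 500000 = -71212 m

-71212 m


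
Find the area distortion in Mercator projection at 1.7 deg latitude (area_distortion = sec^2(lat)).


area_distortion = 1/cos^2(1.7) = 1.001

1.001


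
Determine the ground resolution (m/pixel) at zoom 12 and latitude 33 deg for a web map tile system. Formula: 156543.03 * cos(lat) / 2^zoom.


res = 156543.03 * cos(33) / 2^12 = 156543.03 * 0.83867057 / 4096 = 32.05 m/pixel

32.05 m/pixel


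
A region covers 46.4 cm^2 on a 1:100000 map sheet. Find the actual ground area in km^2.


ground_area = 46.4 * (100000/100)^2 = 46400000.0 m^2 = 46.4 km^2

46.4 km^2


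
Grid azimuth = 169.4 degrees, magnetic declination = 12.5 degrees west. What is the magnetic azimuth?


magnetic azimuth = grid azimuth - declination (east +ve)
mag_az = 169.4 - -12.5 = 181.9 degrees

181.9 degrees


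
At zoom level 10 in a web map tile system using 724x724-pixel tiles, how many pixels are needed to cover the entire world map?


tiles per axis = 2^10 = 1024
total tiles = 1024^2 = 1048576
pixels per axis = 1024 * 724 = 741376
total pixels = 741376^2 = 549638373376

549638373376 pixels


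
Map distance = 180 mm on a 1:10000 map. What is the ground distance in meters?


ground = 180 mm * 10000 / 1000 = 1800.0 m

1800.0 m


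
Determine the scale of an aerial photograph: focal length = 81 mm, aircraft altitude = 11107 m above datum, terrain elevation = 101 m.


scale = f / (H - h) = 81 mm / 11006 m = 81 / 11006000 = 1:135877

1:135877


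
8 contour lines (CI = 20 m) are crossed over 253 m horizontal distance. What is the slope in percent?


elevation change = 8 * 20 = 160 m
slope = 160 / 253 * 100 = 63.2%

63.2%


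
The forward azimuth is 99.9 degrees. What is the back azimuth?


back azimuth = (99.9 + 180) mod 360 = 279.9 degrees

279.9 degrees


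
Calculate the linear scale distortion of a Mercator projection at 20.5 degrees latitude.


SF = 1 / cos(20.5) = 1 / 0.936672 = 1.068

1.068


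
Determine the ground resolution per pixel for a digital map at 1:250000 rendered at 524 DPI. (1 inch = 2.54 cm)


pixel_cm = 2.54 / 524 ≈ 0.004847 cm
ground = pixel_cm * 250000 / 100 = 2.54 * 250000 / (524 * 100) = 635000 / 52400 ≈ 12.12 m

12.12 m


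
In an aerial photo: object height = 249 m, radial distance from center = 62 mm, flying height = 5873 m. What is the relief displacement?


d = h * r / H = 249 * 62 / 5873 = 2.63 mm

2.63 mm


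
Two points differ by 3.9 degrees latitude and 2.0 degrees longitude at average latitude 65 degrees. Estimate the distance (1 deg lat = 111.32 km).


dlat_km = 3.9 * 111.32 = 434.148
dlon_km = 2.0 * 111.32 * cos(65) ≈ 94.092
dist = sqrt(434.148^2 + 94.092^2) ≈ 444.2 km

444.2 km


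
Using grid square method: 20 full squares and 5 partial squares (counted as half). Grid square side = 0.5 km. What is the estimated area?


effective squares = 20 + 5 * 0.5 = 22.5
area = 22.5 * 0.25 = 5.625 km^2

5.625 km^2


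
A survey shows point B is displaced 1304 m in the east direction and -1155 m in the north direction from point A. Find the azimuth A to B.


az = atan2(1304, -1155) = 131.5 deg
adjusted to 0-360: 131.5 degrees

131.5 degrees


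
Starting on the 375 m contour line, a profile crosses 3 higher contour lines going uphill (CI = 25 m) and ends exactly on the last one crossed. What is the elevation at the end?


elevation = 375 + 3 * 25 = 450 m

450 m


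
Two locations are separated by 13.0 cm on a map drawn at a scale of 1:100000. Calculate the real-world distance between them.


ground = 13.0 cm * 100000 / 100 = 13000.0 m = 13.0 km

13.0 km


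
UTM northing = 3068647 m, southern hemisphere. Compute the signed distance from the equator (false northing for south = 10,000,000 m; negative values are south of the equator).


For southern: actual = 3068647 - 10000000 = -6931353 m

-6931353 m


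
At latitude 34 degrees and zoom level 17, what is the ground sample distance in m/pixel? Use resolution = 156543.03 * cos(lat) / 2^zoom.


res = 156543.03 * cos(34) / 2^17 = 156543.03 * 0.82903757 / 131072 = 0.99 m/pixel

0.99 m/pixel


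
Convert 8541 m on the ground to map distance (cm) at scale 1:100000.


map_cm = 8541 * 100 / 100000 = 8.541 cm ≈ 8.54 cm

8.54 cm


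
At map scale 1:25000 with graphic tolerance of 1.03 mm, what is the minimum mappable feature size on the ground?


ground = 1.03 mm * 25000 / 1000 = 25.75 m

25.75 m


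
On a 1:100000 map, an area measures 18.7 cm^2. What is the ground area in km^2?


ground_area = 18.7 * (100000/100)^2 = 18700000.0 m^2 = 18.7 km^2

18.7 km^2


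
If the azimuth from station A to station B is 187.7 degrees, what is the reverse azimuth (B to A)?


back azimuth = (187.7 + 180) mod 360 = 7.7 degrees

7.7 degrees


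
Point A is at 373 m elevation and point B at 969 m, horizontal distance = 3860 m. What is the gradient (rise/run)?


gradient = (969 - 373) / 3860 = 596 / 3860 = 0.1544

0.1544


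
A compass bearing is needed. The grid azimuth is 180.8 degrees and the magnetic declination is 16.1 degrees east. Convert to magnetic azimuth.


magnetic azimuth = grid azimuth - declination (east +ve)
mag_az = 180.8 - 16.1 = 164.7 degrees

164.7 degrees


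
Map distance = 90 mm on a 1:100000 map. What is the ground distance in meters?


ground = 90 mm * 100000 / 1000 = 9000.0 m

9000.0 m


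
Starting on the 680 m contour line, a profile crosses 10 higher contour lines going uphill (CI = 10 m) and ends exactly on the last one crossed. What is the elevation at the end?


elevation = 680 + 10 * 10 = 780 m

780 m


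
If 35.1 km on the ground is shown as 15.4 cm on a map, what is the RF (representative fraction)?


ground = 35.1 km = 3510000 cm; RF denominator = ground / map = 3510000 / 15.4 ≈ 227922; RF = 1:227922

1:227922


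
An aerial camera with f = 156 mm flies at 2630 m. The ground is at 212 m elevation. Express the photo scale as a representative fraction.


scale = f / (H - h) = 156 mm / 2418 m = 156 / 2418000 = 1:15500

1:15500


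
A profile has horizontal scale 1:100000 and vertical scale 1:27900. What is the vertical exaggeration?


VE = horizontal_scale / vertical_scale = 100000 / 27900 ≈ 3.6

3.6x


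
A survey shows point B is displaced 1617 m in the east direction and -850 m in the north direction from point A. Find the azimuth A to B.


az = atan2(1617, -850) = 117.7 deg
adjusted to 0-360: 117.7 degrees

117.7 degrees


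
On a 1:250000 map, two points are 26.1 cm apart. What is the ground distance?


ground = 26.1 cm * 250000 / 100 = 65250.0 m = 65.25 km

65.25 km


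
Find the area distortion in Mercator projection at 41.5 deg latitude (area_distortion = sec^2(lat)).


area_distortion = 1/cos^2(41.5) = 1.783

1.783


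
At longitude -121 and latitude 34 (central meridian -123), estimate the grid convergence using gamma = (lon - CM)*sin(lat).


gamma = (-121 - -123) * sin(34) = 2 * 0.559193 = 1.118 degrees

1.118 degrees


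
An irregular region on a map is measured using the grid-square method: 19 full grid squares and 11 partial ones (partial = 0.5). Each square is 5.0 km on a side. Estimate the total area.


effective squares = 19 + 11 * 0.5 = 24.5
area = 24.5 * 25.0 = 612.5 km^2

612.5 km^2


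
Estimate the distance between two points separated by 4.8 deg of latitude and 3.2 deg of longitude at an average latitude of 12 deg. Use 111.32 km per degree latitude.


dlat_km = 4.8 * 111.32 = 534.336
dlon_km = 3.2 * 111.32 * cos(12) ≈ 348.44
dist = sqrt(534.336^2 + 348.44^2) ≈ 637.9 km

637.9 km


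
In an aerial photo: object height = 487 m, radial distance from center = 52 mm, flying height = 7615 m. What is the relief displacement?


d = h * r / H = 487 * 52 / 7615 = 3.33 mm

3.33 mm


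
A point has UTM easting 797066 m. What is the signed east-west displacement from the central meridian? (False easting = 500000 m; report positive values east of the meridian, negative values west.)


displacement = 797066 - 500000 = 297066 m

297066 m


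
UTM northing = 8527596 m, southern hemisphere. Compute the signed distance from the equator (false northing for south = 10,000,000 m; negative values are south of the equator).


For southern: actual = 8527596 - 10000000 = -1472404 m

-1472404 m


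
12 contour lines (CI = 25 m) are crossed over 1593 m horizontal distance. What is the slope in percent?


elevation change = 12 * 25 = 300 m
slope = 300 / 1593 * 100 = 18.8%

18.8%


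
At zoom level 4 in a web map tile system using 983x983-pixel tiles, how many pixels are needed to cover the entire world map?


tiles per axis = 2^4 = 16
total tiles = 16^2 = 256
pixels per axis = 16 * 983 = 15728
total pixels = 15728^2 = 247369984

247369984 pixels


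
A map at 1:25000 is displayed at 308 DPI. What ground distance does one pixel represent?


pixel_cm = 2.54 / 308 ≈ 0.008247 cm
ground = pixel_cm * 25000 / 100 = 2.54 * 25000 / (308 * 100) = 63500 / 30800 ≈ 2.06 m

2.06 m


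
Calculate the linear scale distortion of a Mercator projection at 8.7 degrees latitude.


SF = 1 / cos(8.7) = 1 / 0.988494 = 1.012

1.012


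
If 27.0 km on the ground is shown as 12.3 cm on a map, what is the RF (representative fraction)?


ground = 27.0 km = 2700000 cm; RF denominator = ground / map = 2700000 / 12.3 ≈ 219512; RF = 1:219512

1:219512


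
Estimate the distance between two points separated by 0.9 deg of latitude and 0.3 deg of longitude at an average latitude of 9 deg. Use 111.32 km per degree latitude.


dlat_km = 0.9 * 111.32 = 100.188
dlon_km = 0.3 * 111.32 * cos(9) ≈ 32.985
dist = sqrt(100.188^2 + 32.985^2) ≈ 105.5 km

105.5 km


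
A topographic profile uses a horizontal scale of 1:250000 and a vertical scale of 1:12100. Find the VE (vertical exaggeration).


VE = horizontal_scale / vertical_scale = 250000 / 12100 ≈ 20.7

20.7x


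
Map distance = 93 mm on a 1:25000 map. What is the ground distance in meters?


ground = 93 mm * 25000 / 1000 = 2325.0 m

2325.0 m


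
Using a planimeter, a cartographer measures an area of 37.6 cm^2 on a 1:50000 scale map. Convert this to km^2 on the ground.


ground_area = 37.6 * (50000/100)^2 = 9400000.0 m^2 = 9.4 km^2

9.4 km^2


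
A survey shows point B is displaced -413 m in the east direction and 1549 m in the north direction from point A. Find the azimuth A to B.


az = atan2(-413, 1549) = -14.9 deg
adjusted to 0-360: 345.1 degrees

345.1 degrees


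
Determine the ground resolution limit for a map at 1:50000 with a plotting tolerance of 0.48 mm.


ground = 0.48 mm * 50000 / 1000 = 24.0 m

24.0 m


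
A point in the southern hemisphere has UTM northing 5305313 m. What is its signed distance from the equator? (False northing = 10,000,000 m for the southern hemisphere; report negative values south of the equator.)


For southern: actual = 5305313 - 10000000 = -4694687 m

-4694687 m


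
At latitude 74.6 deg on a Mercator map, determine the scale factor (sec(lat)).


SF = 1 / cos(74.6) = 1 / 0.265556 = 3.766

3.766


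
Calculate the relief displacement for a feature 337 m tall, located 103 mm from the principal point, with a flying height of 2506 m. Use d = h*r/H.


d = h * r / H = 337 * 103 / 2506 = 13.85 mm

13.85 mm


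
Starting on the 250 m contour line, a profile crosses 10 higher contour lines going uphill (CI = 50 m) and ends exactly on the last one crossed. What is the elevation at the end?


elevation = 250 + 10 * 50 = 750 m

750 m


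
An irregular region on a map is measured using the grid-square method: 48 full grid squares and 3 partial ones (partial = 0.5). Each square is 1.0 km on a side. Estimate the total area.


effective squares = 48 + 3 * 0.5 = 49.5
area = 49.5 * 1.0 = 49.5 km^2

49.5 km^2


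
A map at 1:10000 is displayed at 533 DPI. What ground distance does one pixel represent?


pixel_cm = 2.54 / 533 ≈ 0.004765 cm
ground = pixel_cm * 10000 / 100 = 2.54 * 10000 / (533 * 100) = 25400 / 53300 ≈ 0.48 m

0.48 m


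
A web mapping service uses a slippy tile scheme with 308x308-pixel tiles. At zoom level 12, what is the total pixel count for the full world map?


tiles per axis = 2^12 = 4096
total tiles = 4096^2 = 16777216
pixels per axis = 4096 * 308 = 1261568
total pixels = 1261568^2 = 1591553818624

1591553818624 pixels


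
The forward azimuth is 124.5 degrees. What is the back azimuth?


back azimuth = (124.5 + 180) mod 360 = 304.5 degrees

304.5 degrees


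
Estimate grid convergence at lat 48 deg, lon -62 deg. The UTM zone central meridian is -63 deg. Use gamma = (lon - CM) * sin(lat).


gamma = (-62 - -63) * sin(48) = 1 * 0.743145 = 0.743 degrees

0.743 degrees


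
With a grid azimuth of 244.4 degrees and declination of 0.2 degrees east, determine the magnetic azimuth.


magnetic azimuth = grid azimuth - declination (east +ve)
mag_az = 244.4 - 0.2 = 244.2 degrees

244.2 degrees


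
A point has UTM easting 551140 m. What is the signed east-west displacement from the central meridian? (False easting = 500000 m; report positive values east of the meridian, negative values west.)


displacement = 551140 - 500000 = 51140 m

51140 m


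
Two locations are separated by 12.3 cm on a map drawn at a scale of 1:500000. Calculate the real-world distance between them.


ground = 12.3 cm * 500000 / 100 = 61500.0 m = 61.5 km

61.5 km


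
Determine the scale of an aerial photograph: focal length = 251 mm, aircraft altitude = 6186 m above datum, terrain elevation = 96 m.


scale = f / (H - h) = 251 mm / 6090 m = 251 / 6090000 = 1:24263

1:24263


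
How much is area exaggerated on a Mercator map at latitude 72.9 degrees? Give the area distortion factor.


area_distortion = 1/cos^2(72.9) = 11.566

11.566


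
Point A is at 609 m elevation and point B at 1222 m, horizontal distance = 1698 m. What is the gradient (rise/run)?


gradient = (1222 - 609) / 1698 = 613 / 1698 = 0.361

0.361


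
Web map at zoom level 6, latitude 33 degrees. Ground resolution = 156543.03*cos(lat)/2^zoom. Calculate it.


res = 156543.03 * cos(33) / 2^6 = 156543.03 * 0.83867057 / 64 = 2051.38 m/pixel

2051.38 m/pixel


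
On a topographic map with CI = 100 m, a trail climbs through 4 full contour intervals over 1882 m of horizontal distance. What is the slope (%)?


elevation change = 4 * 100 = 400 m
slope = 400 / 1882 * 100 = 21.3%

21.3%


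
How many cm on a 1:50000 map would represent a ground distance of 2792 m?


map_cm = 2792 * 100 / 50000 = 5.584 cm ≈ 5.58 cm

5.58 cm


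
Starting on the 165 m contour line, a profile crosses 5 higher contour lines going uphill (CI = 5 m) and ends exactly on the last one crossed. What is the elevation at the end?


elevation = 165 + 5 * 5 = 190 m

190 m


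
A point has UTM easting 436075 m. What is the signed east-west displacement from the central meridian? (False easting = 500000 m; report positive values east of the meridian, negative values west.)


displacement = 436075 - 500000 = -63925 m

-63925 m


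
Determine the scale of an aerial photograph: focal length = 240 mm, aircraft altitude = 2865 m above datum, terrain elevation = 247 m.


scale = f / (H - h) = 240 mm / 2618 m = 240 / 2618000 = 1:10908

1:10908


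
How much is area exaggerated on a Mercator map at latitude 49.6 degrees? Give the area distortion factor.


area_distortion = 1/cos^2(49.6) = 2.381

2.381


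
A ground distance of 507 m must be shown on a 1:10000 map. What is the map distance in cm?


map_cm = 507 * 100 / 10000 = 5.07 cm

5.07 cm


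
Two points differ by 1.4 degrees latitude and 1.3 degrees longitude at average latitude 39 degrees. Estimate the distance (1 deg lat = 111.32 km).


dlat_km = 1.4 * 111.32 = 155.848
dlon_km = 1.3 * 111.32 * cos(39) ≈ 112.465
dist = sqrt(155.848^2 + 112.465^2) ≈ 192.2 km

192.2 km


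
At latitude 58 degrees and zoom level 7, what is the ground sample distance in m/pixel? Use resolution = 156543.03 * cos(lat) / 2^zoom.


res = 156543.03 * cos(58) / 2^7 = 156543.03 * 0.52991926 / 128 = 648.09 m/pixel

648.09 m/pixel


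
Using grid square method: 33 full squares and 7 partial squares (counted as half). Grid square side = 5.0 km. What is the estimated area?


effective squares = 33 + 7 * 0.5 = 36.5
area = 36.5 * 25.0 = 912.5 km^2

912.5 km^2


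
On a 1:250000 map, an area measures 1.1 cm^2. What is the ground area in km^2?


ground_area = 1.1 * (250000/100)^2 = 6875000.0 m^2 = 6.875 km^2

6.875 km^2


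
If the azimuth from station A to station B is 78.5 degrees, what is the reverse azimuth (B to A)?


back azimuth = (78.5 + 180) mod 360 = 258.5 degrees

258.5 degrees


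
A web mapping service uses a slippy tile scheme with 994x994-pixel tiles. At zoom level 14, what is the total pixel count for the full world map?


tiles per axis = 2^14 = 16384
total tiles = 16384^2 = 268435456
pixels per axis = 16384 * 994 = 16285696
total pixels = 16285696^2 = 265223894204416

265223894204416 pixels


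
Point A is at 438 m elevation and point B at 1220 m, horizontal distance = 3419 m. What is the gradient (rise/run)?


gradient = (1220 - 438) / 3419 = 782 / 3419 = 0.2287

0.2287


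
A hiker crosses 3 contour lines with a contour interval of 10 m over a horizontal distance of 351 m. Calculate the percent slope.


elevation change = 3 * 10 = 30 m
slope = 30 / 351 * 100 = 8.5%

8.5%


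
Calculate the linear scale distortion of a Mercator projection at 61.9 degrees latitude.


SF = 1 / cos(61.9) = 1 / 0.471012 = 2.123

2.123


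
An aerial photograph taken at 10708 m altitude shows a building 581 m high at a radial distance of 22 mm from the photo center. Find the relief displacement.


d = h * r / H = 581 * 22 / 10708 = 1.19 mm

1.19 mm


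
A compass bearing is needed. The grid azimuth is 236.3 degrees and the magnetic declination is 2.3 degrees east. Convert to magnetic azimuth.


magnetic azimuth = grid azimuth - declination (east +ve)
mag_az = 236.3 - 2.3 = 234.0 degrees

234.0 degrees


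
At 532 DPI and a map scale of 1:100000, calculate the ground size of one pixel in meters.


pixel_cm = 2.54 / 532 ≈ 0.004774 cm
ground = pixel_cm * 100000 / 100 = 2.54 * 100000 / (532 * 100) = 254000 / 53200 ≈ 4.77 m

4.77 m


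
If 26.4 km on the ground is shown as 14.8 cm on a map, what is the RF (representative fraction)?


ground = 26.4 km = 2640000 cm; RF denominator = ground / map = 2640000 / 14.8 ≈ 178378; RF = 1:178378

1:178378


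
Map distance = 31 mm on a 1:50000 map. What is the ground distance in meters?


ground = 31 mm * 50000 / 1000 = 1550.0 m

1550.0 m


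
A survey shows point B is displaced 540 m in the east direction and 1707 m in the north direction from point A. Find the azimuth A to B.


az = atan2(540, 1707) = 17.6 deg
adjusted to 0-360: 17.6 degrees

17.6 degrees


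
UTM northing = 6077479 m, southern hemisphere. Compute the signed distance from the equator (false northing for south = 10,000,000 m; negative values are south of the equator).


For southern: actual = 6077479 - 10000000 = -3922521 m

-3922521 m


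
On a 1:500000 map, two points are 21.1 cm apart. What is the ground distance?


ground = 21.1 cm * 500000 / 100 = 105500.0 m = 105.5 km

105.5 km


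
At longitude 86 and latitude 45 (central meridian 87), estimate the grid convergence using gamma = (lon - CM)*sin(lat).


gamma = (86 - 87) * sin(45) = -1 * 0.707107 = -0.707 degrees

-0.707 degrees


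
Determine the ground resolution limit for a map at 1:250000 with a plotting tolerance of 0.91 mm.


ground = 0.91 mm * 250000 / 1000 = 227.5 m

227.5 m
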